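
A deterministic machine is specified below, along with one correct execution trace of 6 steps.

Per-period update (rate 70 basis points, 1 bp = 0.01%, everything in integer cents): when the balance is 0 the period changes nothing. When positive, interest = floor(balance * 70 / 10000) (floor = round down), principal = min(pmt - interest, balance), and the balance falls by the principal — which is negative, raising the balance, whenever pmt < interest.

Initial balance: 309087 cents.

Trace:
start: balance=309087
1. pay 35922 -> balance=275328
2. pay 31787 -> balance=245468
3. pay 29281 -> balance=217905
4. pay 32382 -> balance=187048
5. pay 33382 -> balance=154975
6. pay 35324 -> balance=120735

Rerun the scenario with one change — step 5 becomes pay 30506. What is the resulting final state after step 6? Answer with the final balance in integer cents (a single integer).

123631

(re-executing from step 5 with the substitution; state before step 5: balance=187048)
5. pay 30506 -> balance=157851
6. pay 35324 -> balance=123631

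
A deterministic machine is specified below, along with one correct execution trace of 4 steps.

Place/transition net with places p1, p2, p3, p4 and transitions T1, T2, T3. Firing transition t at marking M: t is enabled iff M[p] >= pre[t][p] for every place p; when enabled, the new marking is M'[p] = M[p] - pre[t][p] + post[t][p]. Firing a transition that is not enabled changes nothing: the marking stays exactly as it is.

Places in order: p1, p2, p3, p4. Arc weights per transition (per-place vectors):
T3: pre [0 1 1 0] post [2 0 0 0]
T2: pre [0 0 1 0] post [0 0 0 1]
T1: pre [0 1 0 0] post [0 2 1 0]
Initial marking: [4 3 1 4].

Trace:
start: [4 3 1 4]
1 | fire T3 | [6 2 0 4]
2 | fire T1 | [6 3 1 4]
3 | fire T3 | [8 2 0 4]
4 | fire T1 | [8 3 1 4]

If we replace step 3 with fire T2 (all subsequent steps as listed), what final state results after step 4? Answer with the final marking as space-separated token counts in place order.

(re-executing from step 3 with the substitution; state before step 3: [6 3 1 4])
3 | fire T2 | [6 3 0 5]
4 | fire T1 | [6 4 1 5]

6 4 1 5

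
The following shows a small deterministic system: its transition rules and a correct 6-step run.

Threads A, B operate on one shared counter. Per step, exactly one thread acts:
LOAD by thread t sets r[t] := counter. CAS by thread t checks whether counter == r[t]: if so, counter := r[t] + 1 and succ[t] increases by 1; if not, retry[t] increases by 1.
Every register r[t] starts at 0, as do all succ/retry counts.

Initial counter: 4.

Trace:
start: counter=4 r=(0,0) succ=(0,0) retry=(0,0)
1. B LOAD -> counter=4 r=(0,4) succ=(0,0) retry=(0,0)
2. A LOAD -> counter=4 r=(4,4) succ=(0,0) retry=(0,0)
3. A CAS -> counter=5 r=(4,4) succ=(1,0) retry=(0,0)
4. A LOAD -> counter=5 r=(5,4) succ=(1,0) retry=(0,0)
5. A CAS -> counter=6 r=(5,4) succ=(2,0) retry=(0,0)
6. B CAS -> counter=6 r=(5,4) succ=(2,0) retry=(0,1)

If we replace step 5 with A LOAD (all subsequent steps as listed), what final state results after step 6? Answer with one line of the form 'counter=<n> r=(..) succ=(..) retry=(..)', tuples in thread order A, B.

counter=5 r=(5,4) succ=(1,0) retry=(0,1)

(re-executing from step 5 with the substitution; state before step 5: counter=5 r=(5,4) succ=(1,0) retry=(0,0))
5. A LOAD -> counter=5 r=(5,4) succ=(1,0) retry=(0,0)
6. B CAS -> counter=5 r=(5,4) succ=(1,0) retry=(0,1)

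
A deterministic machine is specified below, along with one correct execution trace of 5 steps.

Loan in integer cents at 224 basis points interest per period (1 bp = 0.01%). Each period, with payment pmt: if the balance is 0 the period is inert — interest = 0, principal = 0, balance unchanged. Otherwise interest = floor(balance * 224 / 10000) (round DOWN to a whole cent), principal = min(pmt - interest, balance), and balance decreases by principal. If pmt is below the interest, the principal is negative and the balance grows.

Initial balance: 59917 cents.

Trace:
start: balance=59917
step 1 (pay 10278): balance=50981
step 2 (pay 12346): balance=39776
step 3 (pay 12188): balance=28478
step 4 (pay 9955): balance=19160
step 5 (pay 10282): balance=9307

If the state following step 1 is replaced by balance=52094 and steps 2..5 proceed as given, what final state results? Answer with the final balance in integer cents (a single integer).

10523

state after step 1 := balance=52094
step 2 (pay 12346): balance=40914
step 3 (pay 12188): balance=29642
step 4 (pay 9955): balance=20350
step 5 (pay 10282): balance=10523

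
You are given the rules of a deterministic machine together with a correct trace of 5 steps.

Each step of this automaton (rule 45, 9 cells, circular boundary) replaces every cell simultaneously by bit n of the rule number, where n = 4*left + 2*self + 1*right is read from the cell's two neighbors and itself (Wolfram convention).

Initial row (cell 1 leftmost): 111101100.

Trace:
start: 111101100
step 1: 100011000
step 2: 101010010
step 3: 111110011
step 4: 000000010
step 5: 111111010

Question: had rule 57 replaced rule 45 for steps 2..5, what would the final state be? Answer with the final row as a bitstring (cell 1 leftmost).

(re-executing steps 2..5 under rule 57; state before step 2: 100011000)
step 2: 011010110
step 3: 010101101
step 4: 101011010
step 5: 010110101

010110101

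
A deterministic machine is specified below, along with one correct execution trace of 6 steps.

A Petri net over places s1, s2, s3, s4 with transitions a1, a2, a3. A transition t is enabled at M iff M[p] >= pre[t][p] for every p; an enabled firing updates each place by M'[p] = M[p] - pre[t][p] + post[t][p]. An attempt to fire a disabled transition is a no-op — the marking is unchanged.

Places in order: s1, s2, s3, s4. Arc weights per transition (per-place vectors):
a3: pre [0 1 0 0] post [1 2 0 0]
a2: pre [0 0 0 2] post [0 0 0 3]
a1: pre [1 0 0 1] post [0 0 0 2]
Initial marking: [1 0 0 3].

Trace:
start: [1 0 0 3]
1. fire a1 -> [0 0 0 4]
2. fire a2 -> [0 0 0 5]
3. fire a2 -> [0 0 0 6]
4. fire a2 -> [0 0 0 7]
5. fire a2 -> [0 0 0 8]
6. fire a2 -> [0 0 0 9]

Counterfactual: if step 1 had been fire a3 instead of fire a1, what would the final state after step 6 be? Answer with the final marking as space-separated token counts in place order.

1 0 0 8

(re-executing from step 1 with the substitution; state before step 1: [1 0 0 3])
1. fire a3 -> [1 0 0 3]
2. fire a2 -> [1 0 0 4]
3. fire a2 -> [1 0 0 5]
4. fire a2 -> [1 0 0 6]
5. fire a2 -> [1 0 0 7]
6. fire a2 -> [1 0 0 8]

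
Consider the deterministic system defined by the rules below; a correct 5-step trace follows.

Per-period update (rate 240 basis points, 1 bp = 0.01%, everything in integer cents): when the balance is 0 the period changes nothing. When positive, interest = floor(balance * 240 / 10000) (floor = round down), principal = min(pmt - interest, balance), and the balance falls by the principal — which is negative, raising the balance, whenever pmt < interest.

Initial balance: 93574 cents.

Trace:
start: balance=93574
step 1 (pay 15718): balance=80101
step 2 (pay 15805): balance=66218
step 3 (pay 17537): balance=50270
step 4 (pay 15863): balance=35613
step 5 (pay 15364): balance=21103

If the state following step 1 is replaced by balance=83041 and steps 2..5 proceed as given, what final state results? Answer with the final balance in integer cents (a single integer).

state after step 1 := balance=83041
step 2 (pay 15805): balance=69228
step 3 (pay 17537): balance=53352
step 4 (pay 15863): balance=38769
step 5 (pay 15364): balance=24335

24335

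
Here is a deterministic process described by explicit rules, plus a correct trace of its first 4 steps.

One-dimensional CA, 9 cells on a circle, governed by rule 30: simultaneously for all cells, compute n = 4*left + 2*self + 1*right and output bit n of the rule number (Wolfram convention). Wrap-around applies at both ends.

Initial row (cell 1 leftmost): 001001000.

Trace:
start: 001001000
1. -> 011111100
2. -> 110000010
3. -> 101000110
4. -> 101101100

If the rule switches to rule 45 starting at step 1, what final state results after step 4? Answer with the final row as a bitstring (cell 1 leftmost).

(re-executing steps 1..4 under rule 45; state before step 1: 001001000)
1. -> 101001011
2. -> 011001110
3. -> 010001000
4. -> 010101011

010101011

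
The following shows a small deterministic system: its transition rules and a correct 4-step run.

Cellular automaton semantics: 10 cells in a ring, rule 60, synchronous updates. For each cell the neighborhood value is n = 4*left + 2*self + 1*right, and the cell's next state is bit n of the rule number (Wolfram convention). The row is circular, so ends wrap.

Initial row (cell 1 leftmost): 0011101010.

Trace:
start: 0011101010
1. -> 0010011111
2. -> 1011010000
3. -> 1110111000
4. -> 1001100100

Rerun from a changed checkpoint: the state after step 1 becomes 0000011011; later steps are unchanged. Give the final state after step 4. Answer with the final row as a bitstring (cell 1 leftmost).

state after step 1 := 0000011011
2. -> 1000010110
3. -> 1100011101
4. -> 0010010011

0010010011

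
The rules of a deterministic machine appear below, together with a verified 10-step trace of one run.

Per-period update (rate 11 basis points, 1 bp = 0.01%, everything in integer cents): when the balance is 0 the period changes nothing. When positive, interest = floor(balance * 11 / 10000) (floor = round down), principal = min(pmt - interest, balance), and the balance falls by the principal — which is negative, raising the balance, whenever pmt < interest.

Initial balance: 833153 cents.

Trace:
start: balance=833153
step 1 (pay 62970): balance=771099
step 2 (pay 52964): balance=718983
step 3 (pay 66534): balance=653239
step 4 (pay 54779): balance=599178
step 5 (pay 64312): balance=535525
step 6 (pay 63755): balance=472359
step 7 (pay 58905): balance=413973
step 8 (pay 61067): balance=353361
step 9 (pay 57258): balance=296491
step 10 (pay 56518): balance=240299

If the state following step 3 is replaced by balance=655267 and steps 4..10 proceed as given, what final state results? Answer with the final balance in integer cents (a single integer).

state after step 3 := balance=655267
step 4 (pay 54779): balance=601208
step 5 (pay 64312): balance=537557
step 6 (pay 63755): balance=474393
step 7 (pay 58905): balance=416009
step 8 (pay 61067): balance=355399
step 9 (pay 57258): balance=298531
step 10 (pay 56518): balance=242341

242341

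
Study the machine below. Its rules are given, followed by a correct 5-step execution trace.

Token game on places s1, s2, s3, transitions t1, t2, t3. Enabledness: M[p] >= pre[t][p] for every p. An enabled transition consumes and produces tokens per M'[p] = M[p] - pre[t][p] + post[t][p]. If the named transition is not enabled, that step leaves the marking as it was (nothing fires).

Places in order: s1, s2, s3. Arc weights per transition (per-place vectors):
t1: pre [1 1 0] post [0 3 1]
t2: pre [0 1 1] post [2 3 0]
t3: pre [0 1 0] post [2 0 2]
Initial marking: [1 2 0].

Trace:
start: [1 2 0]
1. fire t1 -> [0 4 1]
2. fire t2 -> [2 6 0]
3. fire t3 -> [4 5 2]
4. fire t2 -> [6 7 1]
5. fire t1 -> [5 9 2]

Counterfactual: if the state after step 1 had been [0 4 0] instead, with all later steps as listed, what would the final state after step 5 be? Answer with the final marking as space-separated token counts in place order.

state after step 1 := [0 4 0]
2. fire t2 -> [0 4 0]
3. fire t3 -> [2 3 2]
4. fire t2 -> [4 5 1]
5. fire t1 -> [3 7 2]

3 7 2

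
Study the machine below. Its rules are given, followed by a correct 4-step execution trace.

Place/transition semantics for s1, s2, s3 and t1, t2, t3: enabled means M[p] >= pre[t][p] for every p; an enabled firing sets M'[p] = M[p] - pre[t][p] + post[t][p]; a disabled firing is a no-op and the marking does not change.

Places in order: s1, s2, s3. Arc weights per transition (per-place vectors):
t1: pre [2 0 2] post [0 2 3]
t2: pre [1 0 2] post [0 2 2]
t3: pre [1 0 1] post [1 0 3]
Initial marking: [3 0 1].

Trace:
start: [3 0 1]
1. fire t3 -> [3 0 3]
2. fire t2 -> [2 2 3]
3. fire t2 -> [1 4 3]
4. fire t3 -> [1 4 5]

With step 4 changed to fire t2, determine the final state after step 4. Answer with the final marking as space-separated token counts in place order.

(re-executing from step 4 with the substitution; state before step 4: [1 4 3])
4. fire t2 -> [0 6 3]

0 6 3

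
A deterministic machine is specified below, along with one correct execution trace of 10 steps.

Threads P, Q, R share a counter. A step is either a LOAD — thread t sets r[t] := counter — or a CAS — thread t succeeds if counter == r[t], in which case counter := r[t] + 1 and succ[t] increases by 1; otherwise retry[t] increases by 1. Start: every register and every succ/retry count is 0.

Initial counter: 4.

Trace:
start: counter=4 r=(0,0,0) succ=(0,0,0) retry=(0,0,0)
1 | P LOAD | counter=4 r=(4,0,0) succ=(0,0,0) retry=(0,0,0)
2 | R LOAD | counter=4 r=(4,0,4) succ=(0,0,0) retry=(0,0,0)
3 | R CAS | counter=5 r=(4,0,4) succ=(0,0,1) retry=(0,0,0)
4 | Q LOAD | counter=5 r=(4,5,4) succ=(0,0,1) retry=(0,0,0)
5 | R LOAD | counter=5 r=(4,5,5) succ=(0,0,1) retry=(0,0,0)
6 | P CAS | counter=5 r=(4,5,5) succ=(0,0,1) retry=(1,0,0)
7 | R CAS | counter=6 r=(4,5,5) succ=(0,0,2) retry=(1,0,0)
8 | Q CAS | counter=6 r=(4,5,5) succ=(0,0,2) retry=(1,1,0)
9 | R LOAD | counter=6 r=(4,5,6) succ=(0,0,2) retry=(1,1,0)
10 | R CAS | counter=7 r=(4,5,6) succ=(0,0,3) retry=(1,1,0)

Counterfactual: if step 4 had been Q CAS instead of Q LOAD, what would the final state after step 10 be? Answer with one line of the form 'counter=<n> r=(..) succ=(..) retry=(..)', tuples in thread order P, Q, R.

counter=7 r=(4,0,6) succ=(0,0,3) retry=(1,2,0)

(re-executing from step 4 with the substitution; state before step 4: counter=5 r=(4,0,4) succ=(0,0,1) retry=(0,0,0))
4 | Q CAS | counter=5 r=(4,0,4) succ=(0,0,1) retry=(0,1,0)
5 | R LOAD | counter=5 r=(4,0,5) succ=(0,0,1) retry=(0,1,0)
6 | P CAS | counter=5 r=(4,0,5) succ=(0,0,1) retry=(1,1,0)
7 | R CAS | counter=6 r=(4,0,5) succ=(0,0,2) retry=(1,1,0)
8 | Q CAS | counter=6 r=(4,0,5) succ=(0,0,2) retry=(1,2,0)
9 | R LOAD | counter=6 r=(4,0,6) succ=(0,0,2) retry=(1,2,0)
10 | R CAS | counter=7 r=(4,0,6) succ=(0,0,3) retry=(1,2,0)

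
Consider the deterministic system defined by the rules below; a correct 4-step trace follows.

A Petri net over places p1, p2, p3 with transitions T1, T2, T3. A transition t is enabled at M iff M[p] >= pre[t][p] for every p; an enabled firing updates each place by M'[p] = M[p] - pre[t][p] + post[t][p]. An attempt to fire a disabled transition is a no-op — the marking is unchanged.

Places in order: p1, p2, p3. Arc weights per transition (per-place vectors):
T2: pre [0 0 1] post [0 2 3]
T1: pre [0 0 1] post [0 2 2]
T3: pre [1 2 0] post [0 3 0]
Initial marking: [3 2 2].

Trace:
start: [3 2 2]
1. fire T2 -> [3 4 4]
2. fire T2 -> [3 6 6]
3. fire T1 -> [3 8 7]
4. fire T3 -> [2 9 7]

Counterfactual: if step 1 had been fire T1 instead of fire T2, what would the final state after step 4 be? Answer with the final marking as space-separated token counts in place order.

2 9 6

(re-executing from step 1 with the substitution; state before step 1: [3 2 2])
1. fire T1 -> [3 4 3]
2. fire T2 -> [3 6 5]
3. fire T1 -> [3 8 6]
4. fire T3 -> [2 9 6]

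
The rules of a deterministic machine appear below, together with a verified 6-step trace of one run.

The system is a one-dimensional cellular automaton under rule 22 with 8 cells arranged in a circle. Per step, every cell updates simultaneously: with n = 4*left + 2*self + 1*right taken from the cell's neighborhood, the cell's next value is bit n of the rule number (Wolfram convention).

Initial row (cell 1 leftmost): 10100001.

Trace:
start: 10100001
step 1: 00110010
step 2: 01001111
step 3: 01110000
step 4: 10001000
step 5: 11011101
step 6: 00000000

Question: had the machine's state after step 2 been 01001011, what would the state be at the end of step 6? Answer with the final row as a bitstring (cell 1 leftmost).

state after step 2 := 01001011
step 3: 01111000
step 4: 10000100
step 5: 11001111
step 6: 00110000

00110000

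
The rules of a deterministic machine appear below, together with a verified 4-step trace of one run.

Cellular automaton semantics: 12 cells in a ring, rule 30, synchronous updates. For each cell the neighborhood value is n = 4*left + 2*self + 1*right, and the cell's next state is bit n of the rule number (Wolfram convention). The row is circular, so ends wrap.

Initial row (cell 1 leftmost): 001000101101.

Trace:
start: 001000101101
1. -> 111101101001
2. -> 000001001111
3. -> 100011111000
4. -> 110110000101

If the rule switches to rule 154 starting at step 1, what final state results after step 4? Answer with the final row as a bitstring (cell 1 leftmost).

(re-executing steps 1..4 under rule 154; state before step 1: 001000101101)
1. -> 110101001000
2. -> 100000110101
3. -> 010001100001
4. -> 001011010010

001011010010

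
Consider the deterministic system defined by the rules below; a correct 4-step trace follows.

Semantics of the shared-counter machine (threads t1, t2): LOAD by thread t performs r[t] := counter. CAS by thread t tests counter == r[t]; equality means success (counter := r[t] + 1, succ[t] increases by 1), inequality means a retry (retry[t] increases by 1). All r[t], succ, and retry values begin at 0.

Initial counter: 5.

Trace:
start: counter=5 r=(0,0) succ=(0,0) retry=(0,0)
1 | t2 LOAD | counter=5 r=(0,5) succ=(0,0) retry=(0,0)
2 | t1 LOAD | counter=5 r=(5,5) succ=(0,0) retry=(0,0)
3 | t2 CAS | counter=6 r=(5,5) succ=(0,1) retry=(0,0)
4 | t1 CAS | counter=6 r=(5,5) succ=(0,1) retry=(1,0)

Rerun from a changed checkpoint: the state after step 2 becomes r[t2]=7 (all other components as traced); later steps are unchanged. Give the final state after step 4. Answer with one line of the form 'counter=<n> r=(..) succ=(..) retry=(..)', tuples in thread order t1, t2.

counter=6 r=(5,7) succ=(1,0) retry=(0,1)

state after step 2 := counter=5 r=(5,7) succ=(0,0) retry=(0,0)
3 | t2 CAS | counter=5 r=(5,7) succ=(0,0) retry=(0,1)
4 | t1 CAS | counter=6 r=(5,7) succ=(1,0) retry=(0,1)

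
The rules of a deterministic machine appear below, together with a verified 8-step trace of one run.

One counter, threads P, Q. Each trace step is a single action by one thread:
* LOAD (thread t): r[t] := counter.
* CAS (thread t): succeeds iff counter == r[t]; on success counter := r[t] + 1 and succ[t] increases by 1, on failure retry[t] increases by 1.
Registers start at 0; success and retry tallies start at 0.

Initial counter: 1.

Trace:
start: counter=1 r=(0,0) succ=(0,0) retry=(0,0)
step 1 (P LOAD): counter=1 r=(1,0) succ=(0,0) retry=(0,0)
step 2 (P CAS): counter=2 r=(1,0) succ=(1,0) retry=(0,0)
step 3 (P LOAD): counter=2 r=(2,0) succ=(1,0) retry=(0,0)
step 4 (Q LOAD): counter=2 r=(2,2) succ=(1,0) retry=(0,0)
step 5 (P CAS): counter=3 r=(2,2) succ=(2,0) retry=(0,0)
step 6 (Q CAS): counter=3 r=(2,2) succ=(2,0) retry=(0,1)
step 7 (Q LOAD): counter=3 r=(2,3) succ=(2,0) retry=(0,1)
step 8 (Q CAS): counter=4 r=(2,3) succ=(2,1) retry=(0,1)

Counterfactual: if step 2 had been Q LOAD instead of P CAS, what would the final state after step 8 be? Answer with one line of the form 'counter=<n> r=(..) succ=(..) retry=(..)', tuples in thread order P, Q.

counter=3 r=(1,2) succ=(1,1) retry=(0,1)

(re-executing from step 2 with the substitution; state before step 2: counter=1 r=(1,0) succ=(0,0) retry=(0,0))
step 2 (Q LOAD): counter=1 r=(1,1) succ=(0,0) retry=(0,0)
step 3 (P LOAD): counter=1 r=(1,1) succ=(0,0) retry=(0,0)
step 4 (Q LOAD): counter=1 r=(1,1) succ=(0,0) retry=(0,0)
step 5 (P CAS): counter=2 r=(1,1) succ=(1,0) retry=(0,0)
step 6 (Q CAS): counter=2 r=(1,1) succ=(1,0) retry=(0,1)
step 7 (Q LOAD): counter=2 r=(1,2) succ=(1,0) retry=(0,1)
step 8 (Q CAS): counter=3 r=(1,2) succ=(1,1) retry=(0,1)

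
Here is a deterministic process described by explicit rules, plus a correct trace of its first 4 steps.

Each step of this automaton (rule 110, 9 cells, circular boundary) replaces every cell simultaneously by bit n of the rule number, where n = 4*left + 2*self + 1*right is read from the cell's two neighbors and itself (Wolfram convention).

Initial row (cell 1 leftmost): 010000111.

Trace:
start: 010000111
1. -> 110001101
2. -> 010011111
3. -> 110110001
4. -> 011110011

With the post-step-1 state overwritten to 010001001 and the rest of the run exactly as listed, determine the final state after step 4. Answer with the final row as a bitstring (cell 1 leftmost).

111100010

state after step 1 := 010001001
2. -> 110011011
3. -> 010111110
4. -> 111100010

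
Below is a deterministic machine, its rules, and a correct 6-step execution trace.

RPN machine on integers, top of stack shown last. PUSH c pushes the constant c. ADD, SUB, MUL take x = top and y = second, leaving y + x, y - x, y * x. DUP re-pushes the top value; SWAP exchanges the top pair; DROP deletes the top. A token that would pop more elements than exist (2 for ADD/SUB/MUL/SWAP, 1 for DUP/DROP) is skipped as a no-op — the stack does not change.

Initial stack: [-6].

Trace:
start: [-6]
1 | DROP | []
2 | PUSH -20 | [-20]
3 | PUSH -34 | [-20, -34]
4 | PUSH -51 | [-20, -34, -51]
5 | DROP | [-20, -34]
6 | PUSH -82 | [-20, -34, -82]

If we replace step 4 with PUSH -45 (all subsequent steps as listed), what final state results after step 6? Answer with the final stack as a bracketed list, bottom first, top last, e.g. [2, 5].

(re-executing from step 4 with the substitution; state before step 4: [-20, -34])
4 | PUSH -45 | [-20, -34, -45]
5 | DROP | [-20, -34]
6 | PUSH -82 | [-20, -34, -82]

[-20, -34, -82]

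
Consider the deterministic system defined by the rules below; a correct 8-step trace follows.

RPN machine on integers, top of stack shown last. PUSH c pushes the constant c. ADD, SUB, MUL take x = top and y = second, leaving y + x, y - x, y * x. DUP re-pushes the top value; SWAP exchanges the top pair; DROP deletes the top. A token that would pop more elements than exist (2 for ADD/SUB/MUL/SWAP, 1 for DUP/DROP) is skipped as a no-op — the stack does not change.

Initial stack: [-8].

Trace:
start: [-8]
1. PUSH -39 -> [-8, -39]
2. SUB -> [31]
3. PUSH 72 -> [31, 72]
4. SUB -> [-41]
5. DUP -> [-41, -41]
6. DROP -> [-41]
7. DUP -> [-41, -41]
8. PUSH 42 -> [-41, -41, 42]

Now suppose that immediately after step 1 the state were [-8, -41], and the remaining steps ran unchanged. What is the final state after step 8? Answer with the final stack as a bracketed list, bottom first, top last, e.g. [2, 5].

state after step 1 := [-8, -41]
2. SUB -> [33]
3. PUSH 72 -> [33, 72]
4. SUB -> [-39]
5. DUP -> [-39, -39]
6. DROP -> [-39]
7. DUP -> [-39, -39]
8. PUSH 42 -> [-39, -39, 42]

[-39, -39, 42]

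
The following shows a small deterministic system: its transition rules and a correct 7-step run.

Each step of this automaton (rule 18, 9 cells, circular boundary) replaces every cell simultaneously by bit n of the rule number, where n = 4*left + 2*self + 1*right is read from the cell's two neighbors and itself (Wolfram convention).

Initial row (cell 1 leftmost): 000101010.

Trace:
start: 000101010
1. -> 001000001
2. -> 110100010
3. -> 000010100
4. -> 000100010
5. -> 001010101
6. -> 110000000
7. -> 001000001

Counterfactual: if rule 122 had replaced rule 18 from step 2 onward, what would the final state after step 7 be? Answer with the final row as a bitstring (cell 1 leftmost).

(re-executing steps 2..7 under rule 122; state before step 2: 001000001)
2. -> 110100010
3. -> 111010101
4. -> 001101011
5. -> 111110111
6. -> 000011100
7. -> 000110110

000110110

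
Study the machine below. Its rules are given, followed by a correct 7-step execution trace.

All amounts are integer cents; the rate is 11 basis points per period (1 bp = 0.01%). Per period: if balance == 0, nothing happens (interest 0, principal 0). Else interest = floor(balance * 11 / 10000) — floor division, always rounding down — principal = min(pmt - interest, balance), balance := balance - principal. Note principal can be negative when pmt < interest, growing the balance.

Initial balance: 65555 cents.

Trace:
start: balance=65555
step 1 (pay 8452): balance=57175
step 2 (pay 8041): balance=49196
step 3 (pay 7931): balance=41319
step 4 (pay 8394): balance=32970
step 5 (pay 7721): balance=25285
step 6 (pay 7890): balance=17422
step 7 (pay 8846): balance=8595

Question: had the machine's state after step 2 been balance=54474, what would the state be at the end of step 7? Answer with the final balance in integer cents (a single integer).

state after step 2 := balance=54474
step 3 (pay 7931): balance=46602
step 4 (pay 8394): balance=38259
step 5 (pay 7721): balance=30580
step 6 (pay 7890): balance=22723
step 7 (pay 8846): balance=13901

13901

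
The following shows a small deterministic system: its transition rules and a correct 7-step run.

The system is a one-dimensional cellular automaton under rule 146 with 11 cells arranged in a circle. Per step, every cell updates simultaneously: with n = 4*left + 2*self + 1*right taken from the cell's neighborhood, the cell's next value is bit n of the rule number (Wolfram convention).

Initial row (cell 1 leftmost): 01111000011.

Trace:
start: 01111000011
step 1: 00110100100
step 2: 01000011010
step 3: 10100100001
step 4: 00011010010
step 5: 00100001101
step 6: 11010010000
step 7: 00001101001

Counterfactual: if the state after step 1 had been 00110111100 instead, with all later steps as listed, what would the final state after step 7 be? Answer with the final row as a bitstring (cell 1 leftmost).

00001101001

state after step 1 := 00110111100
step 2: 01000011010
step 3: 10100100001
step 4: 00011010010
step 5: 00100001101
step 6: 11010010000
step 7: 00001101001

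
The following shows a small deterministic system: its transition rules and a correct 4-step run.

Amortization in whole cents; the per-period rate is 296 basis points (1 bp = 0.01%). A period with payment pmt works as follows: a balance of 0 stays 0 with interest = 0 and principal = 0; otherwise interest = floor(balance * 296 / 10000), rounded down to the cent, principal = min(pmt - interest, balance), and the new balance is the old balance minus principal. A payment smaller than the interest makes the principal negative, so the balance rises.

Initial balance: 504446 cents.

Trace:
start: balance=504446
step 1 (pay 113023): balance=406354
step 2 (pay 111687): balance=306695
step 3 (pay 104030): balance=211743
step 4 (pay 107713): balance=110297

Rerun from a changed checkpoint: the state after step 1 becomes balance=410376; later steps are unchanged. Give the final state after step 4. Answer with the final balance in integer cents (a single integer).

114686

state after step 1 := balance=410376
step 2 (pay 111687): balance=310836
step 3 (pay 104030): balance=216006
step 4 (pay 107713): balance=114686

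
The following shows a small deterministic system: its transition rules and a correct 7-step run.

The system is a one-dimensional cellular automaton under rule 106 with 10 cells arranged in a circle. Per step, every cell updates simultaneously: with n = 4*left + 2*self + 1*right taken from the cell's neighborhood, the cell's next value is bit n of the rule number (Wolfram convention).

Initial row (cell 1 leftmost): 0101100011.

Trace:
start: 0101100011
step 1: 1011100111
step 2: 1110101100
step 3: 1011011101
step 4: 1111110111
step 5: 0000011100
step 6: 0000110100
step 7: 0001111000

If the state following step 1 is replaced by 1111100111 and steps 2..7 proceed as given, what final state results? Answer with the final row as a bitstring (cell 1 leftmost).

0111010001

state after step 1 := 1111100111
step 2: 0000101100
step 3: 0001011100
step 4: 0010110100
step 5: 0101111000
step 6: 1011001000
step 7: 0111010001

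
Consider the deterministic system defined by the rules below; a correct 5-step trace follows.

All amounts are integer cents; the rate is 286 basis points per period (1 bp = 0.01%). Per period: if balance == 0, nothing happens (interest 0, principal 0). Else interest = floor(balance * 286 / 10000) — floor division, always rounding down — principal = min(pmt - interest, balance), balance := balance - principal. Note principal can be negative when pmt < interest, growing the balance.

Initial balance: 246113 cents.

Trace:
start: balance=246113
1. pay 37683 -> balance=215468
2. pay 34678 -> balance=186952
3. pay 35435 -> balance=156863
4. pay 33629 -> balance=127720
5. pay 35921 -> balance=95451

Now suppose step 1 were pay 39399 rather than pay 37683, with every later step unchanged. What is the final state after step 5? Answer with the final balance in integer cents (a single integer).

93531

(re-executing from step 1 with the substitution; state before step 1: balance=246113)
1. pay 39399 -> balance=213752
2. pay 34678 -> balance=185187
3. pay 35435 -> balance=155048
4. pay 33629 -> balance=125853
5. pay 35921 -> balance=93531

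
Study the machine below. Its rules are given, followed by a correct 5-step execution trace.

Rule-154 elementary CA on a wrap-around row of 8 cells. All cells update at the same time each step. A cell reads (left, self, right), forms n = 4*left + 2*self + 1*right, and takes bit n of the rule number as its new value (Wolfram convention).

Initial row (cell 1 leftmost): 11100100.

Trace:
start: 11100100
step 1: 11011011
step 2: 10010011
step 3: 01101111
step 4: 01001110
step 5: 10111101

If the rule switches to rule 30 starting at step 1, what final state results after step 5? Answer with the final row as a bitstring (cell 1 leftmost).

(re-executing steps 1..5 under rule 30; state before step 1: 11100100)
step 1: 10011111
step 2: 01110000
step 3: 11001000
step 4: 10111101
step 5: 00100001

00100001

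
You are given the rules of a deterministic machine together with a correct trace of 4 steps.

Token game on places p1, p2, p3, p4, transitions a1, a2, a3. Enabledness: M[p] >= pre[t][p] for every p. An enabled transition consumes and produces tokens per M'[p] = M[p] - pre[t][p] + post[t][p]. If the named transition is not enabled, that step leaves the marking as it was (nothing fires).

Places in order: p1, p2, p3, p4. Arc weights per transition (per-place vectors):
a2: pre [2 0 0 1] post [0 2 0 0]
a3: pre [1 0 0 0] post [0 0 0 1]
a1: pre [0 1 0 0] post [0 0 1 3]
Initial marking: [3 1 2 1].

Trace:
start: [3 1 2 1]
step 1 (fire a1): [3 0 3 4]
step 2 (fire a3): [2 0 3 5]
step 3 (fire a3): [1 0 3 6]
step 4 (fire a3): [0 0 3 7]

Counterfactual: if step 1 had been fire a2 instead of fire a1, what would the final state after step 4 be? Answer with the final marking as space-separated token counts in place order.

(re-executing from step 1 with the substitution; state before step 1: [3 1 2 1])
step 1 (fire a2): [1 3 2 0]
step 2 (fire a3): [0 3 2 1]
step 3 (fire a3): [0 3 2 1]
step 4 (fire a3): [0 3 2 1]

0 3 2 1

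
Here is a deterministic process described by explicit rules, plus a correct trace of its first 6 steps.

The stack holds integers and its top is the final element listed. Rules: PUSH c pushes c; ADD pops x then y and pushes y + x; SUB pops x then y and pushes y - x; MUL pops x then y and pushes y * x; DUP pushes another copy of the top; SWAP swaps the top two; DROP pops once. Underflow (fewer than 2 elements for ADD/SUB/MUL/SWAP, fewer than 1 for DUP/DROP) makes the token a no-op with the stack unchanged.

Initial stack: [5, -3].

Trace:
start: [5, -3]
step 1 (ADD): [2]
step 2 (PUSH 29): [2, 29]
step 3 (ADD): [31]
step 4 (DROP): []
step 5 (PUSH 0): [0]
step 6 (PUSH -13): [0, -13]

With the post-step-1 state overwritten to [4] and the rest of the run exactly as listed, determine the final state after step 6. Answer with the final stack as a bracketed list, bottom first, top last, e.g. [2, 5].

state after step 1 := [4]
step 2 (PUSH 29): [4, 29]
step 3 (ADD): [33]
step 4 (DROP): []
step 5 (PUSH 0): [0]
step 6 (PUSH -13): [0, -13]

[0, -13]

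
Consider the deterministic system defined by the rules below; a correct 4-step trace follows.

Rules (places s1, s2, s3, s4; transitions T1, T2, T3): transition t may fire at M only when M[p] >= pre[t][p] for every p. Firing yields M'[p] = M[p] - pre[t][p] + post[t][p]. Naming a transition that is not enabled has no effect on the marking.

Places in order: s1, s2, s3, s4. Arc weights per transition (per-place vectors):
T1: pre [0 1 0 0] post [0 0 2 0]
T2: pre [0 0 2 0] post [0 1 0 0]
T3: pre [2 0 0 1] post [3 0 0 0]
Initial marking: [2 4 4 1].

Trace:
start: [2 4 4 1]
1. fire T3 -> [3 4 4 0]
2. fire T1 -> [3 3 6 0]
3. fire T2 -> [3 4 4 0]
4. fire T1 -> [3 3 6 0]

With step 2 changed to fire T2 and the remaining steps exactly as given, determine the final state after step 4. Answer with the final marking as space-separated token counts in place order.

(re-executing from step 2 with the substitution; state before step 2: [3 4 4 0])
2. fire T2 -> [3 5 2 0]
3. fire T2 -> [3 6 0 0]
4. fire T1 -> [3 5 2 0]

3 5 2 0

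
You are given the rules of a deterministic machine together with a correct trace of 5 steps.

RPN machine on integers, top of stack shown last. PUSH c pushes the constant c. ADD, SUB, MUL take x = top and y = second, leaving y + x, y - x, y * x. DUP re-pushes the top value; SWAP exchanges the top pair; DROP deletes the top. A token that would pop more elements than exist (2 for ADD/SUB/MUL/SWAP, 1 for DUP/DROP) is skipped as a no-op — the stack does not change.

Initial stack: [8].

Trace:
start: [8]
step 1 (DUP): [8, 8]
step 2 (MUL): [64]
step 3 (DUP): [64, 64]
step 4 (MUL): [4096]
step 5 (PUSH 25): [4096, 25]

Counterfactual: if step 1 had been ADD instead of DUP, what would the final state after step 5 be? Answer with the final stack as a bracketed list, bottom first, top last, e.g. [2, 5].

[64, 25]

(re-executing from step 1 with the substitution; state before step 1: [8])
step 1 (ADD): [8]
step 2 (MUL): [8]
step 3 (DUP): [8, 8]
step 4 (MUL): [64]
step 5 (PUSH 25): [64, 25]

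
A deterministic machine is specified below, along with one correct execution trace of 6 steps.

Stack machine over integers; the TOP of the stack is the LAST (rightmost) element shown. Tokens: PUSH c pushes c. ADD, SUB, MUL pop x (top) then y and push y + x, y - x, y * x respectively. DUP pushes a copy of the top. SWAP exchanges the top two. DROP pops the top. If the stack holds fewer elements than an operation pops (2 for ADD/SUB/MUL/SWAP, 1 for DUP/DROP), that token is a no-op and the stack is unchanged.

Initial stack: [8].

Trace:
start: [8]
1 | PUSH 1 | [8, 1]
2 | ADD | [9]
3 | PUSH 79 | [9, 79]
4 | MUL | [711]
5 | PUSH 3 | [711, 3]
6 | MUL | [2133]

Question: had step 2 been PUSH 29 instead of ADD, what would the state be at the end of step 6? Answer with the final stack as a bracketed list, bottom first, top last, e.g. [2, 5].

(re-executing from step 2 with the substitution; state before step 2: [8, 1])
2 | PUSH 29 | [8, 1, 29]
3 | PUSH 79 | [8, 1, 29, 79]
4 | MUL | [8, 1, 2291]
5 | PUSH 3 | [8, 1, 2291, 3]
6 | MUL | [8, 1, 6873]

[8, 1, 6873]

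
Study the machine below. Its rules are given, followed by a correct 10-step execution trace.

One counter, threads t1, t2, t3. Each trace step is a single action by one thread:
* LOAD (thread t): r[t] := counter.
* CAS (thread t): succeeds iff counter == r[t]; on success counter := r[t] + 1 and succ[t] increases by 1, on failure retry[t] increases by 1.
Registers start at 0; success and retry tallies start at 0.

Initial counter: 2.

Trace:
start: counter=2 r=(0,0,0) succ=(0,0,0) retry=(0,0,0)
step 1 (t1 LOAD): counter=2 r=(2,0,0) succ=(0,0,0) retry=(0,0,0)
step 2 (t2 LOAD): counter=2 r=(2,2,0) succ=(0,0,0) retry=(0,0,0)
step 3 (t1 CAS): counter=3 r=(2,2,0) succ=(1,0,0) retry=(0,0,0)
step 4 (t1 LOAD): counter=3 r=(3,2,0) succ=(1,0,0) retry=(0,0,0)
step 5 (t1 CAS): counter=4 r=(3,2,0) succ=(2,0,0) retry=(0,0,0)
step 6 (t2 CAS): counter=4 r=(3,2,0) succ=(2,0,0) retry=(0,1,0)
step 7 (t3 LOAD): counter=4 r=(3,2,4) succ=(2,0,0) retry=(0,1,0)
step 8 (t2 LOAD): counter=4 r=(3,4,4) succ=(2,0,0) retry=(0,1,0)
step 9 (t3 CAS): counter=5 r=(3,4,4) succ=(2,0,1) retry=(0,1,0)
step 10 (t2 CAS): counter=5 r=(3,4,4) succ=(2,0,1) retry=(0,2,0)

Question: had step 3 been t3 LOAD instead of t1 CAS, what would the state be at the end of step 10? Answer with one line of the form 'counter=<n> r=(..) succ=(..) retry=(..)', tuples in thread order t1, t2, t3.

(re-executing from step 3 with the substitution; state before step 3: counter=2 r=(2,2,0) succ=(0,0,0) retry=(0,0,0))
step 3 (t3 LOAD): counter=2 r=(2,2,2) succ=(0,0,0) retry=(0,0,0)
step 4 (t1 LOAD): counter=2 r=(2,2,2) succ=(0,0,0) retry=(0,0,0)
step 5 (t1 CAS): counter=3 r=(2,2,2) succ=(1,0,0) retry=(0,0,0)
step 6 (t2 CAS): counter=3 r=(2,2,2) succ=(1,0,0) retry=(0,1,0)
step 7 (t3 LOAD): counter=3 r=(2,2,3) succ=(1,0,0) retry=(0,1,0)
step 8 (t2 LOAD): counter=3 r=(2,3,3) succ=(1,0,0) retry=(0,1,0)
step 9 (t3 CAS): counter=4 r=(2,3,3) succ=(1,0,1) retry=(0,1,0)
step 10 (t2 CAS): counter=4 r=(2,3,3) succ=(1,0,1) retry=(0,2,0)

counter=4 r=(2,3,3) succ=(1,0,1) retry=(0,2,0)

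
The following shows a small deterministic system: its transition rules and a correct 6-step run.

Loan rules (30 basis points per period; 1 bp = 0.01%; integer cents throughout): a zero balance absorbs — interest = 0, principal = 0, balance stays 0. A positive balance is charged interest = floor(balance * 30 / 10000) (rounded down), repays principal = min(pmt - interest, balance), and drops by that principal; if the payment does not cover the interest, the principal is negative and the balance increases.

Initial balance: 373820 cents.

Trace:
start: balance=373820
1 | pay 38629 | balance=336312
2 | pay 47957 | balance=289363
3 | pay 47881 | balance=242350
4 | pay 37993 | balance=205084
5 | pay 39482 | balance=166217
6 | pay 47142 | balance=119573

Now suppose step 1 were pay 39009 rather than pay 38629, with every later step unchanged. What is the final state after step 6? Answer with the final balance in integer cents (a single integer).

119186

(re-executing from step 1 with the substitution; state before step 1: balance=373820)
1 | pay 39009 | balance=335932
2 | pay 47957 | balance=288982
3 | pay 47881 | balance=241967
4 | pay 37993 | balance=204699
5 | pay 39482 | balance=165831
6 | pay 47142 | balance=119186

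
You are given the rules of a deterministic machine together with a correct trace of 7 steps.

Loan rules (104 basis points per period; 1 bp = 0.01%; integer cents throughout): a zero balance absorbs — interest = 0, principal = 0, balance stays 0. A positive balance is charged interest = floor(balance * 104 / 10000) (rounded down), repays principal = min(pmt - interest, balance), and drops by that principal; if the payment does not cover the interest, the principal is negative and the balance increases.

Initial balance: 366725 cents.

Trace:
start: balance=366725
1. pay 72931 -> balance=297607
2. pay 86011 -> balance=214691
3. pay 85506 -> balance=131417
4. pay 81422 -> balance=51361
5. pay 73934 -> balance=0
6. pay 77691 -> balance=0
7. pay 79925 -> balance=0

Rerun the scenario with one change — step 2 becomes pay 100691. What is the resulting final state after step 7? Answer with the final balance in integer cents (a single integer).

0

(re-executing from step 2 with the substitution; state before step 2: balance=297607)
2. pay 100691 -> balance=200011
3. pay 85506 -> balance=116585
4. pay 81422 -> balance=36375
5. pay 73934 -> balance=0
6. pay 77691 -> balance=0
7. pay 79925 -> balance=0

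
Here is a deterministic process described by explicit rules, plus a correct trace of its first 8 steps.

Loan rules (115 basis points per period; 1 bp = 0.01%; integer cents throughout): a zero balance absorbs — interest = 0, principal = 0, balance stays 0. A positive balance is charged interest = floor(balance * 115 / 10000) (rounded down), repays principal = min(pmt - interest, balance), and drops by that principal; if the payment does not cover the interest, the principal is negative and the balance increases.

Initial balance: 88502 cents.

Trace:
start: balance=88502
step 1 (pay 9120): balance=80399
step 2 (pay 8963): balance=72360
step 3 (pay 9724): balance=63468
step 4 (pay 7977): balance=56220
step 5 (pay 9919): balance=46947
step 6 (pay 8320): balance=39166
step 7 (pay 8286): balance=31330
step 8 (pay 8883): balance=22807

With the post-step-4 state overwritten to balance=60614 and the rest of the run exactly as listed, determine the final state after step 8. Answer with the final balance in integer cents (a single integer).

27408

state after step 4 := balance=60614
step 5 (pay 9919): balance=51392
step 6 (pay 8320): balance=43663
step 7 (pay 8286): balance=35879
step 8 (pay 8883): balance=27408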